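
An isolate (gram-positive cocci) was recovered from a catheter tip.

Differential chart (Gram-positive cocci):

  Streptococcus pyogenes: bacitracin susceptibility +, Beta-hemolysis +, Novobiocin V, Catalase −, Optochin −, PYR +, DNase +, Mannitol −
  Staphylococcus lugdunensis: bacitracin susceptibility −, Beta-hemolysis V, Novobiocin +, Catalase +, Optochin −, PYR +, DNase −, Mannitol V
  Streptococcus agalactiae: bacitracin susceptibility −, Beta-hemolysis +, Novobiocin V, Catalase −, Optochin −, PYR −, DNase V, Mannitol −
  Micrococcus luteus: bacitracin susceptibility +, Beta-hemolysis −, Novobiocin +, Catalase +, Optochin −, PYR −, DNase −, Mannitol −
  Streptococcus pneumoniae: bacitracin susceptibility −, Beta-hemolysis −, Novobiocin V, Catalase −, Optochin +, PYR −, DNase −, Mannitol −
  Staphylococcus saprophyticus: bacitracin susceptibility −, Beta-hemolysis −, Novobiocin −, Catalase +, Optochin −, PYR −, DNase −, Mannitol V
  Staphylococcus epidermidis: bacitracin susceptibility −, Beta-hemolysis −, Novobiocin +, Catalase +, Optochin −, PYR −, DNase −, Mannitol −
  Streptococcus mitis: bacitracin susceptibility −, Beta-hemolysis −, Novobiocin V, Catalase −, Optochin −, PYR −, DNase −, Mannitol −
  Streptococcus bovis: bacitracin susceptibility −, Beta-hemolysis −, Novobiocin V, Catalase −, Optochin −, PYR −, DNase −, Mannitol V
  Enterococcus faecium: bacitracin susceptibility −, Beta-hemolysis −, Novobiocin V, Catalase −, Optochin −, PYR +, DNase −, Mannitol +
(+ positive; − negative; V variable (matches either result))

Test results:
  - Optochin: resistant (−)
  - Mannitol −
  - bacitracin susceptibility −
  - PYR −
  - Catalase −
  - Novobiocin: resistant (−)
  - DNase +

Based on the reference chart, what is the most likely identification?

Streptococcus agalactiae

Optochin −: excludes Streptococcus pneumoniae — 9 left.
Catalase −: excludes Staphylococcus lugdunensis, Micrococcus luteus, Staphylococcus saprophyticus, Staphylococcus epidermidis — 5 left.
Novobiocin −: all 5 remaining candidates are consistent.
DNase +: excludes Streptococcus mitis, Streptococcus bovis, Enterococcus faecium — 2 left.
bacitracin susceptibility −: excludes Streptococcus pyogenes — 1 left.
PYR −: the one remaining candidate is consistent.
Mannitol −: the one remaining candidate is consistent.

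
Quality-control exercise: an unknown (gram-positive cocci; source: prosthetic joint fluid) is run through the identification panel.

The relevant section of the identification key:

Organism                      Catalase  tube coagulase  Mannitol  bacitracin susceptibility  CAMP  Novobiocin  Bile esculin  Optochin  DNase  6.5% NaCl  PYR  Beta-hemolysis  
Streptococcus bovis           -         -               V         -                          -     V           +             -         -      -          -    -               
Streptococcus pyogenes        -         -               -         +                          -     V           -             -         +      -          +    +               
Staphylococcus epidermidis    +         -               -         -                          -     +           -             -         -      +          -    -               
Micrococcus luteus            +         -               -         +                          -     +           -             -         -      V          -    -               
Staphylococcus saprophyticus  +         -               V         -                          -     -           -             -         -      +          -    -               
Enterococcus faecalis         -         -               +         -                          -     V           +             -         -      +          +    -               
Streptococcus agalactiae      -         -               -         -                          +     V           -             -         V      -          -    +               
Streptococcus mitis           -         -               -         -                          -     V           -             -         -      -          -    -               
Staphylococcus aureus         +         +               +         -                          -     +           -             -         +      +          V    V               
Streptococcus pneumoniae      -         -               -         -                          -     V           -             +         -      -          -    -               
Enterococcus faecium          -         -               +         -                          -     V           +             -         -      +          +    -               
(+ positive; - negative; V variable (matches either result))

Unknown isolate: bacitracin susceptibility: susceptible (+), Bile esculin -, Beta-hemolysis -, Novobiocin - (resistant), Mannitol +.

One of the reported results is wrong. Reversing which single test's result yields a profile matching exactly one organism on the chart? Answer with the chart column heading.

bacitracin susceptibility

As reported, no row in the chart matches all 5 reactions.
Reversing Novobiocin → still no organism matches.
Reversing Beta-hemolysis → still no organism matches.
Reversing Bile esculin → still no organism matches.
Reversing Mannitol → still no organism matches.
Reversing bacitracin susceptibility (to -) → unique match: Staphylococcus saprophyticus.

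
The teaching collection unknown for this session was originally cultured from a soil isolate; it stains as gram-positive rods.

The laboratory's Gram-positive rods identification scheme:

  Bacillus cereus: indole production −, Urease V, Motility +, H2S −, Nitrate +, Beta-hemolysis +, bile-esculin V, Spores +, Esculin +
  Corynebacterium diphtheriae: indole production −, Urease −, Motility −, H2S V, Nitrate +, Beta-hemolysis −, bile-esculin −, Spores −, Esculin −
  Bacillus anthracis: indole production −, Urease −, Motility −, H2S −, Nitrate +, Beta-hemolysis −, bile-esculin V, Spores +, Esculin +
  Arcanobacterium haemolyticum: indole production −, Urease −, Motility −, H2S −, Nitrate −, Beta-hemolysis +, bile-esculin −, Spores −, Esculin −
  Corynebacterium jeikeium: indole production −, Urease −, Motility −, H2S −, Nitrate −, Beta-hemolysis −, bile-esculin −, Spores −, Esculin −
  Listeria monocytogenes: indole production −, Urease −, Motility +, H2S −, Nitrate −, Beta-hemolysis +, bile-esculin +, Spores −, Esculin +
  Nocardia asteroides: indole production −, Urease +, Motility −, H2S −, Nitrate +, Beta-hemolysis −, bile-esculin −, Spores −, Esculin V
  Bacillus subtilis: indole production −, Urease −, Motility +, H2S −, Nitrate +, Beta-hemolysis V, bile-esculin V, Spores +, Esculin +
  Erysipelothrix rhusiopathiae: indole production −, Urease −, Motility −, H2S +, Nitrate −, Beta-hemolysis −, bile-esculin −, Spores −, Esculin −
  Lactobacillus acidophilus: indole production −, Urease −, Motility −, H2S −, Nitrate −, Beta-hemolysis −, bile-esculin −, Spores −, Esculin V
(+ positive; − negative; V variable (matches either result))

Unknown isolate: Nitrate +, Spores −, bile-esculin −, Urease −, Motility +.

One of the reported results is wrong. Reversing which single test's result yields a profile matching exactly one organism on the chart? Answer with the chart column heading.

As reported, no row in the chart matches all 5 reactions.
Reversing Nitrate → still no organism matches.
Reversing Urease → still no organism matches.
Reversing Spores → 2 organisms match (not unique).
Reversing bile-esculin → still no organism matches.
Reversing Motility (to −) → unique match: Corynebacterium diphtheriae.

Motility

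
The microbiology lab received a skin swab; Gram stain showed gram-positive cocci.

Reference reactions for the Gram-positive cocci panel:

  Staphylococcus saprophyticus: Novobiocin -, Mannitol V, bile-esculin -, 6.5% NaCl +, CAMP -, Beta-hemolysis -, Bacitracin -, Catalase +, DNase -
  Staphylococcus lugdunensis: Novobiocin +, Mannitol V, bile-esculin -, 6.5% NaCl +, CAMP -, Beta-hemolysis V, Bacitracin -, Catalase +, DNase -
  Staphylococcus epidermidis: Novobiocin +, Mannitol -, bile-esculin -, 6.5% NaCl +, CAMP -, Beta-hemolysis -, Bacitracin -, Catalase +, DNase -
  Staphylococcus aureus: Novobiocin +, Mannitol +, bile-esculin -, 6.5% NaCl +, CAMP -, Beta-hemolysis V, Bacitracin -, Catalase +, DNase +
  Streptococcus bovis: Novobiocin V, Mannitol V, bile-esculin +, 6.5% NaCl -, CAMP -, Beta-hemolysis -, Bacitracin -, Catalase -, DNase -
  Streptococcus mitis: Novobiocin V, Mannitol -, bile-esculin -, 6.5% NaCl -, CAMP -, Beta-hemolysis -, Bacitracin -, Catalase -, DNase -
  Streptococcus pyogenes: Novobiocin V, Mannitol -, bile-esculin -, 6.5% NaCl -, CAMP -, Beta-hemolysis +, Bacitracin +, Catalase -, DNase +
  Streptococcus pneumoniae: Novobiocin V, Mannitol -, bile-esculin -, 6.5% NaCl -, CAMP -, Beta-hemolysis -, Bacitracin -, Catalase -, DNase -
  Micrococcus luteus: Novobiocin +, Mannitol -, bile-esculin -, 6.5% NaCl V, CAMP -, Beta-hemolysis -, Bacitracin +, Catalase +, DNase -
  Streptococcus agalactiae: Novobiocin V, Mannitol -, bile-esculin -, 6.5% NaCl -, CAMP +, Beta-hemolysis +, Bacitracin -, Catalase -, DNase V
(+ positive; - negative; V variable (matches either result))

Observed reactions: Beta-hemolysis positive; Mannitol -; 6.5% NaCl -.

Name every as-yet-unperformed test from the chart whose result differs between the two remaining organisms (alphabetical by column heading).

Bacitracin, CAMP

Beta-hemolysis +: excludes 6 organisms — 4 left.
6.5% NaCl -: excludes Staphylococcus lugdunensis, Staphylococcus aureus — 2 left.
Mannitol -: all 2 remaining candidates are consistent.
Two candidates remain: Streptococcus agalactiae and Streptococcus pyogenes.
  Novobiocin: V vs V — variable for at least one, does not separate.
  bile-esculin: - vs - — same for both, does not separate.
  CAMP: Streptococcus agalactiae +, Streptococcus pyogenes - — discriminates.
  Bacitracin: Streptococcus agalactiae -, Streptococcus pyogenes + — discriminates.
  Catalase: - vs - — same for both, does not separate.
  DNase: V vs + — variable for at least one, does not separate.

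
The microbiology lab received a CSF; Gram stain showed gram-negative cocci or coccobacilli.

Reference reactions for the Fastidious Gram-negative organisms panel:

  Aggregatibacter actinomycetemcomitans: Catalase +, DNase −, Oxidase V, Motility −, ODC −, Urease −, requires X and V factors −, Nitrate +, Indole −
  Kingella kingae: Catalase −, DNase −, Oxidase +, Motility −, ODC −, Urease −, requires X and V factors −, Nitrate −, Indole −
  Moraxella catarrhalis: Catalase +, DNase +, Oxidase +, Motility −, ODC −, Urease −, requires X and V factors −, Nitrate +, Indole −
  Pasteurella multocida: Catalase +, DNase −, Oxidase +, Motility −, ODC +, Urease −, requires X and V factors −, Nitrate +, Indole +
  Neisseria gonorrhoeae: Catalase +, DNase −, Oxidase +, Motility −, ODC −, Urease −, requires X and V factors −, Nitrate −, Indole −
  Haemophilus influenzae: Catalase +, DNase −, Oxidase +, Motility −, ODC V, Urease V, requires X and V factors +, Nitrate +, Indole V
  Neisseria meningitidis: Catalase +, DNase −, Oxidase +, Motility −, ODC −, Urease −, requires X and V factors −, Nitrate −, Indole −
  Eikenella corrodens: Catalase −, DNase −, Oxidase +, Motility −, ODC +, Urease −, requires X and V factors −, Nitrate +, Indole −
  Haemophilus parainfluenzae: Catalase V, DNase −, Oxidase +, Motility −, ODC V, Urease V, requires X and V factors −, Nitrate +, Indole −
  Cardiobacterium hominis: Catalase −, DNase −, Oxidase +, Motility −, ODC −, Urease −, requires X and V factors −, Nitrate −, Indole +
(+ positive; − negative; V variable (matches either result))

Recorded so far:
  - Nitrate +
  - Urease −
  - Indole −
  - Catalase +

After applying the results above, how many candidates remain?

4

Urease −: all 10 remaining candidates are consistent.
Indole −: excludes Pasteurella multocida, Cardiobacterium hominis — 8 left.
Nitrate +: excludes Kingella kingae, Neisseria gonorrhoeae, Neisseria meningitidis — 5 left.
Catalase +: excludes Eikenella corrodens — 4 left.
Still consistent: Aggregatibacter actinomycetemcomitans, Haemophilus influenzae, Haemophilus parainfluenzae, Moraxella catarrhalis.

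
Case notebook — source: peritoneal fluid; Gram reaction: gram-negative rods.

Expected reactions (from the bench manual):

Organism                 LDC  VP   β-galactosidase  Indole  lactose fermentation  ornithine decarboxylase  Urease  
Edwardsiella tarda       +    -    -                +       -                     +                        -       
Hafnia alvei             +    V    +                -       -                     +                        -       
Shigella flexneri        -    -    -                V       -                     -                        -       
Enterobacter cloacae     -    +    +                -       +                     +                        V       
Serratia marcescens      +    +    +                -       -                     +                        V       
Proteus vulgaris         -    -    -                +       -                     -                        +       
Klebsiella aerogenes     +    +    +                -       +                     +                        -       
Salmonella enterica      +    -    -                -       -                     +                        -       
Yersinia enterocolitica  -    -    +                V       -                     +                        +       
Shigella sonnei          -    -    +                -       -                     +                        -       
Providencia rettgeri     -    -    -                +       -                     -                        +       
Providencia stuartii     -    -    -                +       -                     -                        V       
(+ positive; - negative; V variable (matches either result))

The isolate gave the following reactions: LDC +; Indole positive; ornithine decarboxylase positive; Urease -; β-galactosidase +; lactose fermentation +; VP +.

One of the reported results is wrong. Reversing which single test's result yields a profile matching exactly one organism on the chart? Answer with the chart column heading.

Indole

As reported, no row in the chart matches all 7 reactions.
Reversing VP → still no organism matches.
Reversing Urease → still no organism matches.
Reversing Indole (to -) → unique match: Klebsiella aerogenes.
Reversing ornithine decarboxylase → still no organism matches.
Reversing LDC → still no organism matches.
Reversing β-galactosidase → still no organism matches.
Reversing lactose fermentation → still no organism matches.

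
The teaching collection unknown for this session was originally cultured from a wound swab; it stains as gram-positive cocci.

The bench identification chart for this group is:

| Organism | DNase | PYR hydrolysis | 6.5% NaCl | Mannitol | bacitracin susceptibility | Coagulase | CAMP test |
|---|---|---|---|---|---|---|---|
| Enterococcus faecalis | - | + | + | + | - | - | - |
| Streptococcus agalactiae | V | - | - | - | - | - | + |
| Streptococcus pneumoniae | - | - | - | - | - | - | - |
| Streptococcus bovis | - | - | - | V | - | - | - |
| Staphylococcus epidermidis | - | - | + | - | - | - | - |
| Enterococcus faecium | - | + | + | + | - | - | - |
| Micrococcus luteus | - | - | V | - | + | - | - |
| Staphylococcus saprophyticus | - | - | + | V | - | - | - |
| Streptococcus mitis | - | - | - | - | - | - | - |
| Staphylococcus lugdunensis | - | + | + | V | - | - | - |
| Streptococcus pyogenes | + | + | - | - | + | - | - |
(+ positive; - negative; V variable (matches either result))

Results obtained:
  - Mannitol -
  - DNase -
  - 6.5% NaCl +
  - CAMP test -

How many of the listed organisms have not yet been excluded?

CAMP test -: excludes Streptococcus agalactiae — 10 left.
6.5% NaCl +: excludes Streptococcus pneumoniae, Streptococcus bovis, Streptococcus mitis, Streptococcus pyogenes — 6 left.
DNase -: all 6 remaining candidates are consistent.
Mannitol -: excludes Enterococcus faecalis, Enterococcus faecium — 4 left.
Still consistent: Micrococcus luteus, Staphylococcus epidermidis, Staphylococcus lugdunensis, Staphylococcus saprophyticus.

4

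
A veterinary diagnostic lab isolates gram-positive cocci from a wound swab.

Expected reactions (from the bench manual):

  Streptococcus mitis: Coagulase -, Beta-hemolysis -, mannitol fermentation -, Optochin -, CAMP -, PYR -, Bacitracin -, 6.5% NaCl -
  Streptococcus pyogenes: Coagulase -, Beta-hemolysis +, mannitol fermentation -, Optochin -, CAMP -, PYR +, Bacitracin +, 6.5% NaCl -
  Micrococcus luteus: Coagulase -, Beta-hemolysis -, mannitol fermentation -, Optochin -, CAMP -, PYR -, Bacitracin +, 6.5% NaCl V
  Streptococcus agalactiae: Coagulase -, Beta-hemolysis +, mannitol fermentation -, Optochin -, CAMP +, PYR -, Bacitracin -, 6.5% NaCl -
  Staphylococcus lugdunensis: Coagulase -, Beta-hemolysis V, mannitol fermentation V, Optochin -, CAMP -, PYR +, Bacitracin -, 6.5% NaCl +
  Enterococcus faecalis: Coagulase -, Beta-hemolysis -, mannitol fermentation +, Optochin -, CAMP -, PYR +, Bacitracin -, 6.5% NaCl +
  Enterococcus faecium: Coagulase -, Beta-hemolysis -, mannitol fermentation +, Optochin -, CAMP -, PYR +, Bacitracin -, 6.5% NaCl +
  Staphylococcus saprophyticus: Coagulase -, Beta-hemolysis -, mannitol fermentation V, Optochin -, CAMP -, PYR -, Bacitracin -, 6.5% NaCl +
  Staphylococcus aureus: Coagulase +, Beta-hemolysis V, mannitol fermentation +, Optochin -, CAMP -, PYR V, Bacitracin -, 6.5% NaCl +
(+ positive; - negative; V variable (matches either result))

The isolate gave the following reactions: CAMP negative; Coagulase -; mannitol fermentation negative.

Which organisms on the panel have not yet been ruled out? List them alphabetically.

Micrococcus luteus, Staphylococcus lugdunensis, Staphylococcus saprophyticus, Streptococcus mitis, Streptococcus pyogenes

CAMP -: excludes Streptococcus agalactiae — 8 left.
Coagulase -: excludes Staphylococcus aureus — 7 left.
mannitol fermentation -: excludes Enterococcus faecalis, Enterococcus faecium — 5 left.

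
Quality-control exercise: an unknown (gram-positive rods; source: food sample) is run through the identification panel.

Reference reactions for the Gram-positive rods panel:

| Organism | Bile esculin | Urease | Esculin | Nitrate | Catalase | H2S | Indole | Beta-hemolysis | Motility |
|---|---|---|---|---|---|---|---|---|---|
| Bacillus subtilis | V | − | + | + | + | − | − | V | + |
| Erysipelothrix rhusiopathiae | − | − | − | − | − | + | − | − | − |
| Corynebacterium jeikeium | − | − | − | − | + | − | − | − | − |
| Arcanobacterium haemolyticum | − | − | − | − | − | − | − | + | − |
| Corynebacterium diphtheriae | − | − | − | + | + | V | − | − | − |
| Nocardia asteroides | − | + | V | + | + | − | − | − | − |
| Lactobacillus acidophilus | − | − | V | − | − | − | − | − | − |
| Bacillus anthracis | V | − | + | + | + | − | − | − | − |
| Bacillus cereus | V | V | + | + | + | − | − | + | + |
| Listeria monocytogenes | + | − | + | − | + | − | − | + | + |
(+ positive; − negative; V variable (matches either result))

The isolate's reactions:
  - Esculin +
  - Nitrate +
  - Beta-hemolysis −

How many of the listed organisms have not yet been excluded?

Beta-hemolysis −: excludes Arcanobacterium haemolyticum, Bacillus cereus, Listeria monocytogenes — 7 left.
Nitrate +: excludes Erysipelothrix rhusiopathiae, Corynebacterium jeikeium, Lactobacillus acidophilus — 4 left.
Esculin +: excludes Corynebacterium diphtheriae — 3 left.
Still consistent: Bacillus anthracis, Bacillus subtilis, Nocardia asteroides.

3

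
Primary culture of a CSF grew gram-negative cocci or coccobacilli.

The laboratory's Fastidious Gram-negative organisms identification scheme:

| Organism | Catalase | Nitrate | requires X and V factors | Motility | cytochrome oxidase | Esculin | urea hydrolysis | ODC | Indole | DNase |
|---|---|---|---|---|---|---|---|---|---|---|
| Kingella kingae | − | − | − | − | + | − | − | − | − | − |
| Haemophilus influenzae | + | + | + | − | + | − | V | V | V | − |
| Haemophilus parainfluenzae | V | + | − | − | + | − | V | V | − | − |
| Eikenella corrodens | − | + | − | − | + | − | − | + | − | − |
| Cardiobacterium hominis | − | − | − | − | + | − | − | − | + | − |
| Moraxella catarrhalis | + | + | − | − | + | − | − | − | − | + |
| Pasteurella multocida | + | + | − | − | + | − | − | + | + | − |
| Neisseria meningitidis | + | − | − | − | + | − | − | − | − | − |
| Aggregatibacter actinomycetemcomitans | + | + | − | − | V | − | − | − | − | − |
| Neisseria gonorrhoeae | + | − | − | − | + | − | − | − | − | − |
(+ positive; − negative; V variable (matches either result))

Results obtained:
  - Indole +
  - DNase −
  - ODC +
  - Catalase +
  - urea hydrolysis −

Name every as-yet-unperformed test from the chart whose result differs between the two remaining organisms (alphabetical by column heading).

requires X and V factors

DNase −: excludes Moraxella catarrhalis — 9 left.
urea hydrolysis −: all 9 remaining candidates are consistent.
Catalase +: excludes Kingella kingae, Eikenella corrodens, Cardiobacterium hominis — 6 left.
ODC +: excludes Neisseria meningitidis, Aggregatibacter actinomycetemcomitans, Neisseria gonorrhoeae — 3 left.
Indole +: excludes Haemophilus parainfluenzae — 2 left.
Two candidates remain: Haemophilus influenzae and Pasteurella multocida.
  Nitrate: + vs + — same for both, does not separate.
  requires X and V factors: Haemophilus influenzae +, Pasteurella multocida − — discriminates.
  Motility: − vs − — same for both, does not separate.
  cytochrome oxidase: + vs + — same for both, does not separate.
  Esculin: − vs − — same for both, does not separate.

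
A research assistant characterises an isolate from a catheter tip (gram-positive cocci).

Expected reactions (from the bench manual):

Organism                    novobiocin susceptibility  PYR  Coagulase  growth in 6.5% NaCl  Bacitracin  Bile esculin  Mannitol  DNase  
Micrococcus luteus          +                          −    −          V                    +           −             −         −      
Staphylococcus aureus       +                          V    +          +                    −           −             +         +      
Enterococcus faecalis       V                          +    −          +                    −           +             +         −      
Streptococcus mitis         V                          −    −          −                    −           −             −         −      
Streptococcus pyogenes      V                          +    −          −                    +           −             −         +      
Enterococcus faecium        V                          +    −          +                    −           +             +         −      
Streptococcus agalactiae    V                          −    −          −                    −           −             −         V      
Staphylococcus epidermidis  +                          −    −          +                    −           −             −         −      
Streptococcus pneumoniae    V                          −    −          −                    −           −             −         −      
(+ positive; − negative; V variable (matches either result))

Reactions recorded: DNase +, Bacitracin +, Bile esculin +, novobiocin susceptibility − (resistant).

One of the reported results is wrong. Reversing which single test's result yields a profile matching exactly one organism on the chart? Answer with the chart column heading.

Bile esculin

As reported, no row in the chart matches all 4 reactions.
Reversing Bacitracin → still no organism matches.
Reversing Bile esculin (to −) → unique match: Streptococcus pyogenes.
Reversing DNase → still no organism matches.
Reversing novobiocin susceptibility → still no organism matches.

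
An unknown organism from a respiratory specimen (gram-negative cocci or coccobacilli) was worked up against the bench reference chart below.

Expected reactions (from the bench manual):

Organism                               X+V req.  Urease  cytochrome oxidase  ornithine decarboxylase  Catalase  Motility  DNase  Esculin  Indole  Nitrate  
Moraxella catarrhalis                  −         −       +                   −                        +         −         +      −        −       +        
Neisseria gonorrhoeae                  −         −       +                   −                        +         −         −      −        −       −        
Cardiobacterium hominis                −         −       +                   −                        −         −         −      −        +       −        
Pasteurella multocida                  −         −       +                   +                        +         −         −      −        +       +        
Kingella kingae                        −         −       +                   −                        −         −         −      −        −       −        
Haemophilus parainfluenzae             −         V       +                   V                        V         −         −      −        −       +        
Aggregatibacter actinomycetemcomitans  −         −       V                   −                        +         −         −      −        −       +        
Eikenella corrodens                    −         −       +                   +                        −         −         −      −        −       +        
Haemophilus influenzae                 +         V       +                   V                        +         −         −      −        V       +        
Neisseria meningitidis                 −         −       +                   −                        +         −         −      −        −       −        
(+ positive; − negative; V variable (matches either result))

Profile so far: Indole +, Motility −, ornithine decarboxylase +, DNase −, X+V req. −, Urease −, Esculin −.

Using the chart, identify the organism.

Pasteurella multocida

Esculin −: all 10 remaining candidates are consistent.
DNase −: excludes Moraxella catarrhalis — 9 left.
Motility −: all 9 remaining candidates are consistent.
X+V req. −: excludes Haemophilus influenzae — 8 left.
Urease −: all 8 remaining candidates are consistent.
Indole +: excludes 6 organisms — 2 left.
ornithine decarboxylase +: excludes Cardiobacterium hominis — 1 left.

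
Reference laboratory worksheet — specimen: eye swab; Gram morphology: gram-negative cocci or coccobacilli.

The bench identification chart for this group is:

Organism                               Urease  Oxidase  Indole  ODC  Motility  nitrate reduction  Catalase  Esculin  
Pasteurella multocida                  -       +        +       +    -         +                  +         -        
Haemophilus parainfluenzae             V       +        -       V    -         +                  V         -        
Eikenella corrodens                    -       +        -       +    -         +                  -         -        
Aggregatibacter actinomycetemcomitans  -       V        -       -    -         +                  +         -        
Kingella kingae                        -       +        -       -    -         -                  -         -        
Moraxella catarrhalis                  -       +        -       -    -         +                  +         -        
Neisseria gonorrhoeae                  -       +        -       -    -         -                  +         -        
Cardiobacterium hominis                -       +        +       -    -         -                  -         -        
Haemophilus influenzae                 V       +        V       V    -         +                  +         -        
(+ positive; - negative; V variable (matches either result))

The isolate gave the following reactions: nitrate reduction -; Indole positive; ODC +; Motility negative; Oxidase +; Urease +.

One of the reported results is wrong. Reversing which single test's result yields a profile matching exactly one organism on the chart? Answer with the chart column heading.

nitrate reduction

As reported, no row in the chart matches all 6 reactions.
Reversing Urease → still no organism matches.
Reversing Indole → still no organism matches.
Reversing Motility → still no organism matches.
Reversing Oxidase → still no organism matches.
Reversing ODC → still no organism matches.
Reversing nitrate reduction (to +) → unique match: Haemophilus influenzae.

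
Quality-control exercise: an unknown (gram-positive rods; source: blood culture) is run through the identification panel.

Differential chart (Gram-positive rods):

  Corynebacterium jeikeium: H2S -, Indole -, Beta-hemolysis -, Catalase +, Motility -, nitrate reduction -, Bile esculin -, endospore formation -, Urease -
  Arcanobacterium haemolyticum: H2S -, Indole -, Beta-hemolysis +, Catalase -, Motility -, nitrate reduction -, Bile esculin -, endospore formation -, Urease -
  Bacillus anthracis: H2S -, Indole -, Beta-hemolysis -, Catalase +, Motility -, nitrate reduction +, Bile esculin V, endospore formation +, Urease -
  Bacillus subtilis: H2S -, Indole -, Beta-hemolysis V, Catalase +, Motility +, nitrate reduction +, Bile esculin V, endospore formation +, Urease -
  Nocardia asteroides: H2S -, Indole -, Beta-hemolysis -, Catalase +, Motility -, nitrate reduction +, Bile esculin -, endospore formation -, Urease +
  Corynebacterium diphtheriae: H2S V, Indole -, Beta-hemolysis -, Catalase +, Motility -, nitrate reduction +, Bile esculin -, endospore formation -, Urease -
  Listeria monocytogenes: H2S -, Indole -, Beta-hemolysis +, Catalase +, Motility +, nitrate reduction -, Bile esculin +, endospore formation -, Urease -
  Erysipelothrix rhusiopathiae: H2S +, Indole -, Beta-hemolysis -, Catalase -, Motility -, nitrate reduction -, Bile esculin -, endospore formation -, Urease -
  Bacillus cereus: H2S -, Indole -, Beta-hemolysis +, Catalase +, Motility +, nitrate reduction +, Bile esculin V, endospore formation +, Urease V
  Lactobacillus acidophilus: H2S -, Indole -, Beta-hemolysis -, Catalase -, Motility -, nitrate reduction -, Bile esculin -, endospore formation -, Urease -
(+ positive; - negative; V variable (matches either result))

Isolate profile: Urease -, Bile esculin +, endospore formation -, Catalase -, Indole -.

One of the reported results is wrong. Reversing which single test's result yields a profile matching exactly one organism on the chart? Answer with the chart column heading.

As reported, no row in the chart matches all 5 reactions.
Reversing Bile esculin → 3 organisms match (not unique).
Reversing Indole → still no organism matches.
Reversing Urease → still no organism matches.
Reversing Catalase (to +) → unique match: Listeria monocytogenes.
Reversing endospore formation → still no organism matches.

Catalase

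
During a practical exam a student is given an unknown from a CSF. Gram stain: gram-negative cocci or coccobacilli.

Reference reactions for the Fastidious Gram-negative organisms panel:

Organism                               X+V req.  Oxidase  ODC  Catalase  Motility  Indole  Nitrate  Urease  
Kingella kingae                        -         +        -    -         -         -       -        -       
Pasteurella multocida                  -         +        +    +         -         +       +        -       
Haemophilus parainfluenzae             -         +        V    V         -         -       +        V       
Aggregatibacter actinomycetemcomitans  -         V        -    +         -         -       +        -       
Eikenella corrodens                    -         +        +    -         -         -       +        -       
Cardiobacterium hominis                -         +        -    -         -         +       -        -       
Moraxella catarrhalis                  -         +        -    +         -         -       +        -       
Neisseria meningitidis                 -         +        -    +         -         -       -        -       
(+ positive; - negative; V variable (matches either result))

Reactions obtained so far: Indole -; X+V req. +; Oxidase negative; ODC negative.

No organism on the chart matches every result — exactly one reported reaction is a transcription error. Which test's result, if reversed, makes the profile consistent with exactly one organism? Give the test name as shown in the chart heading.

As reported, no row in the chart matches all 4 reactions.
Reversing Oxidase → still no organism matches.
Reversing X+V req. (to -) → unique match: Aggregatibacter actinomycetemcomitans.
Reversing Indole → still no organism matches.
Reversing ODC → still no organism matches.

X+V req.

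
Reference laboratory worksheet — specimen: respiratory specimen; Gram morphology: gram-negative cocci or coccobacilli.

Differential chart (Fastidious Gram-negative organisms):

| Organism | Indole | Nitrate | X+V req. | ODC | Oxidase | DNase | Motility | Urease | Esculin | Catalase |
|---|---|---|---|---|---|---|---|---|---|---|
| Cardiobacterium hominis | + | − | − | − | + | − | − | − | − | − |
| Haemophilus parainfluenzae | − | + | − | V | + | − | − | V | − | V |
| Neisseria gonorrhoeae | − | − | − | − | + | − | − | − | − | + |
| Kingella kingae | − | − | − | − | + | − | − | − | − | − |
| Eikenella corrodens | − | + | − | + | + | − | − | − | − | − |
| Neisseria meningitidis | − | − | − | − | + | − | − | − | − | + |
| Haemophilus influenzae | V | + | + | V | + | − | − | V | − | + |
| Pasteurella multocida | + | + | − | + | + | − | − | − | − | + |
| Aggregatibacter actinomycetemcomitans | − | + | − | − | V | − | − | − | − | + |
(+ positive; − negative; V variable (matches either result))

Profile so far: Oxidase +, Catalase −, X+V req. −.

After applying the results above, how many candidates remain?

Oxidase +: all 9 remaining candidates are consistent.
X+V req. −: excludes Haemophilus influenzae — 8 left.
Catalase −: excludes Neisseria gonorrhoeae, Neisseria meningitidis, Pasteurella multocida, Aggregatibacter actinomycetemcomitans — 4 left.
Still consistent: Cardiobacterium hominis, Eikenella corrodens, Haemophilus parainfluenzae, Kingella kingae.

4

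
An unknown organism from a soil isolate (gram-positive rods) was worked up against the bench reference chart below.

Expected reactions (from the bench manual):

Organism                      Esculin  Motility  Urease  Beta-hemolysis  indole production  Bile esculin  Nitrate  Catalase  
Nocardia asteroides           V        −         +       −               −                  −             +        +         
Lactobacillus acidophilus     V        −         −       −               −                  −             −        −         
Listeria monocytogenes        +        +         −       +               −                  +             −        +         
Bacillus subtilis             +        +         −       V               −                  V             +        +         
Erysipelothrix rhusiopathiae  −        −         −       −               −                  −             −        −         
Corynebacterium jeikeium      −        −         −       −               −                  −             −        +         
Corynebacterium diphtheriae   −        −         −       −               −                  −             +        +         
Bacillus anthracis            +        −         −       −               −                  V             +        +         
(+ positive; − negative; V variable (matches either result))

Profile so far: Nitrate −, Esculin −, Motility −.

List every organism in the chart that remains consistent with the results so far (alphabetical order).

Corynebacterium jeikeium, Erysipelothrix rhusiopathiae, Lactobacillus acidophilus

Nitrate −: excludes Nocardia asteroides, Bacillus subtilis, Corynebacterium diphtheriae, Bacillus anthracis — 4 left.
Motility −: excludes Listeria monocytogenes — 3 left.
Esculin −: all 3 remaining candidates are consistent.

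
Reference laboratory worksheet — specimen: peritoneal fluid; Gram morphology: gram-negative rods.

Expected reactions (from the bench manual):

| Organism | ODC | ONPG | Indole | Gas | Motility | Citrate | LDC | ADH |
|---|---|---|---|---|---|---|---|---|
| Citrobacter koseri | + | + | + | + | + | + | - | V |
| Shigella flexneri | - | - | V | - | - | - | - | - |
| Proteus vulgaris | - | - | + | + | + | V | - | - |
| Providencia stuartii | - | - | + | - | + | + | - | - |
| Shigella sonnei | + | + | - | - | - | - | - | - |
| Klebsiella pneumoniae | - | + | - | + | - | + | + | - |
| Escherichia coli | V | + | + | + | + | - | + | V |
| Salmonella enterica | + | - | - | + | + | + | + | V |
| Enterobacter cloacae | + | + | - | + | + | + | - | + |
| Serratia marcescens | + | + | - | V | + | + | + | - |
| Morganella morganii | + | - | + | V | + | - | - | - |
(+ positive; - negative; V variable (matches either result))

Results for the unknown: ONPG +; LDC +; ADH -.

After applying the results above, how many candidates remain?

LDC +: excludes 7 organisms — 4 left.
ONPG +: excludes Salmonella enterica — 3 left.
ADH -: all 3 remaining candidates are consistent.
Still consistent: Escherichia coli, Klebsiella pneumoniae, Serratia marcescens.

3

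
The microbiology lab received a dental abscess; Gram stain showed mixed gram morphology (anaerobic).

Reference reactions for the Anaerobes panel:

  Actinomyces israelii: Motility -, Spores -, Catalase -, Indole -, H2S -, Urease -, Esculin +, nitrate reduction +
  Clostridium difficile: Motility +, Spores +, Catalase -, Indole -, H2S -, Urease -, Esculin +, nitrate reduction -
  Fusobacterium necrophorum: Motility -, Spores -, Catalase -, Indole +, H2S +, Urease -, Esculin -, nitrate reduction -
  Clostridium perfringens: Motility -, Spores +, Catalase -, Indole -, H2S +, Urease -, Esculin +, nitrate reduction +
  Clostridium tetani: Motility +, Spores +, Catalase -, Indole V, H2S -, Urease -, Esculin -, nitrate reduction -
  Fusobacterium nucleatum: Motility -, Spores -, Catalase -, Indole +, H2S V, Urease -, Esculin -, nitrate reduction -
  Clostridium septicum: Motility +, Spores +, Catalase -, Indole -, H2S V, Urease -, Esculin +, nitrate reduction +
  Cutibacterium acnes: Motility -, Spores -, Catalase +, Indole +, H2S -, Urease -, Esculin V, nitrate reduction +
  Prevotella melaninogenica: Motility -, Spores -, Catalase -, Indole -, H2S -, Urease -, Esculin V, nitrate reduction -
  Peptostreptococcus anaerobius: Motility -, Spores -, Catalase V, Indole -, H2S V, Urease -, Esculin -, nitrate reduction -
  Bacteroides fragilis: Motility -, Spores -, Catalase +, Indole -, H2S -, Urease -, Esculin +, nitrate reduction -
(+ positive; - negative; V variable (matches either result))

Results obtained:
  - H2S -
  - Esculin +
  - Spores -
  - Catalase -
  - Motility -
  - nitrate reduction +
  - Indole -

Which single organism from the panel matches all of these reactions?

Actinomyces israelii

Esculin +: excludes Fusobacterium necrophorum, Clostridium tetani, Fusobacterium nucleatum, Peptostreptococcus anaerobius — 7 left.
nitrate reduction +: excludes Clostridium difficile, Prevotella melaninogenica, Bacteroides fragilis — 4 left.
H2S -: excludes Clostridium perfringens — 3 left.
Indole -: excludes Cutibacterium acnes — 2 left.
Catalase -: all 2 remaining candidates are consistent.
Spores -: excludes Clostridium septicum — 1 left.
Motility -: the one remaining candidate is consistent.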